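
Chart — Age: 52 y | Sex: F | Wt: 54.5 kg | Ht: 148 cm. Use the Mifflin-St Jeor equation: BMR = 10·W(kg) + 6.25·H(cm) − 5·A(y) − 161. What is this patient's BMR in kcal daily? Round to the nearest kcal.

1049 kcal daily

Mifflin-St Jeor (female): BMR = 10(54.5) + 6.25(148) − 5(52) − 161 = 545 + 925 − 260 − 161 = 1049 kcal/day.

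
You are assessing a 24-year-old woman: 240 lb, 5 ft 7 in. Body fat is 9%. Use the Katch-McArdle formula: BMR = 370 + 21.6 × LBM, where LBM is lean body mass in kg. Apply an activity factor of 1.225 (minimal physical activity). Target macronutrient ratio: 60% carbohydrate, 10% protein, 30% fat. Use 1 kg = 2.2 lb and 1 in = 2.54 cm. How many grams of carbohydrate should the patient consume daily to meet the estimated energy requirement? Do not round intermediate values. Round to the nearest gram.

462 g/day

Convert to metric: weight = 240 ÷ 2.2 = 109.0909 kg; height = (5×12 + 7) × 2.54 = 67 × 2.54 = 170.18 cm.
LBM = 109.0909 × (1 − 0.09) = 99.2727 kg. Katch-McArdle: BMR = 370 + 21.6 × 99.2727 = 2514.2909 kcal/day.
TEE = 2514.2909 × 1.225 = 3080.0064 kcal/day.
Carbohydrate energy = 60% × 3080.0064 = 1848.0038 kcal.
Carbohydrate = 1848.0038 ÷ 4 kcal/g = 462.001 g.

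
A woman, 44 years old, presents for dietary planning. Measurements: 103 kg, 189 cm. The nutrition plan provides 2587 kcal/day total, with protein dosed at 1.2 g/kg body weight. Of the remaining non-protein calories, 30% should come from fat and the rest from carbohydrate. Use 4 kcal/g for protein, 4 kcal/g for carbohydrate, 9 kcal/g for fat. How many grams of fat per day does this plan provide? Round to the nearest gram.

Protein = 1.2 × 103 = 123.6 g → 123.6 × 4 = 494.4 kcal.
Non-protein calories = 2587 − 494.4 = 2092.6 kcal.
Fat: 30% × 2092.6 = 627.78 kcal; carbohydrate: 1464.82 kcal.
Fat: 627.78 kcal ÷ 9 kcal/g = 69.7533 g.

70 g/day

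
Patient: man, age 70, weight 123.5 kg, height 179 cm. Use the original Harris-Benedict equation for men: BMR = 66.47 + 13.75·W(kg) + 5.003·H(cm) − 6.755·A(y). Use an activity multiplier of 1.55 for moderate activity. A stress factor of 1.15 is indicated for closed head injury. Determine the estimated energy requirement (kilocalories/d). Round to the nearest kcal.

3899 kilocalories/d

Harris-Benedict: BMR = 66.47 + 13.75(123.5) + 5.003(179) − 6.755(70) = 2187.282 kcal/day.
TEE = BMR × activity factor = 2187.282 × 1.55 = 3390.2871 kcal/day.
Apply stress factor: 3390.2871 × 1.15 = 3898.8302 kcal/day.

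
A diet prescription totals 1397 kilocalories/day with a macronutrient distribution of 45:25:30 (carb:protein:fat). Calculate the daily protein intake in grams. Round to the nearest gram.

87 g/day

Protein energy = 25% × 1397 = 349.25 kcal.
At 4 kcal/g: 349.25 ÷ 4 = 87.3125 g.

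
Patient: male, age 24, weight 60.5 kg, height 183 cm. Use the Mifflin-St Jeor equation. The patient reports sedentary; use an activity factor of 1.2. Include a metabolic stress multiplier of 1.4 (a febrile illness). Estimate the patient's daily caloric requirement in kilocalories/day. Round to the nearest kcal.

Mifflin-St Jeor (male): BMR = 10(60.5) + 6.25(183) − 5(24) + 5 = 605 + 1143.75 − 120 + 5 = 1633.75 kcal/day.
TEE = BMR × activity factor = 1633.75 × 1.2 = 1960.5 kcal/day.
Apply stress factor: 1960.5 × 1.4 = 2744.7 kcal/day.

2745 kilocalories/day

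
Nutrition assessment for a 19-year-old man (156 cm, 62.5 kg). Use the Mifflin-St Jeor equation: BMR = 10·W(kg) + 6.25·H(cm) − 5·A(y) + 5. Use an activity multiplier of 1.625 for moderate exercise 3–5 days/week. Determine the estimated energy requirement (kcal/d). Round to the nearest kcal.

2454 kcal/d

Mifflin-St Jeor (male): BMR = 10(62.5) + 6.25(156) − 5(19) + 5 = 625 + 975 − 95 + 5 = 1510 kcal/day.
TEE = BMR × activity factor = 1510 × 1.625 = 2453.75 kcal/day.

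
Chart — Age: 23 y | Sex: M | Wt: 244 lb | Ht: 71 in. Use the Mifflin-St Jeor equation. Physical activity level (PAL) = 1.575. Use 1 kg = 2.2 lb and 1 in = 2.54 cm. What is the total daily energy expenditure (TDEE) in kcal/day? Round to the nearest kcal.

3349 kcal/day

Convert to metric: weight = 244 ÷ 2.2 = 110.9091 kg; height = 71 × 2.54 = 180.34 cm.
Mifflin-St Jeor (male): BMR = 10(110.9091) + 6.25(180.34) − 5(23) + 5 = 1109.0909 + 1127.125 − 115 + 5 = 2126.2159 kcal/day.
TEE = BMR × activity factor = 2126.2159 × 1.575 = 3348.7901 kcal/day.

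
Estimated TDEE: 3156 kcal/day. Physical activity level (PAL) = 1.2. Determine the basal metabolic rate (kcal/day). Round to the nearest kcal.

BMR = TEE ÷ activity factor = 3156 ÷ 1.2 = 2630 kcal/day.

2630 kcal/day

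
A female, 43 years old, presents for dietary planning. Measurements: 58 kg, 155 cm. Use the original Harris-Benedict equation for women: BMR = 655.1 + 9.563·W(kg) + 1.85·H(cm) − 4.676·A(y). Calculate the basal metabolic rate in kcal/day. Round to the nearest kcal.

Harris-Benedict: BMR = 655.1 + 9.563(58) + 1.85(155) − 4.676(43) = 1295.436 kcal/day.

1295 kcal/day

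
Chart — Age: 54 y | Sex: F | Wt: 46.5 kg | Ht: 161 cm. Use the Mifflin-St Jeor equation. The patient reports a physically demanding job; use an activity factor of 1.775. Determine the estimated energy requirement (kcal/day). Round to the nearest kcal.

1846 kcal/day

Mifflin-St Jeor (female): BMR = 10(46.5) + 6.25(161) − 5(54) − 161 = 465 + 1006.25 − 270 − 161 = 1040.25 kcal/day.
TEE = BMR × activity factor = 1040.25 × 1.775 = 1846.4438 kcal/day.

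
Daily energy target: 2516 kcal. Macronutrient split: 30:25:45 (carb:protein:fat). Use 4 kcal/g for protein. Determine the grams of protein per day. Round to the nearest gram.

157 g/day

Protein energy = 25% × 2516 = 629 kcal.
At 4 kcal/g: 629 ÷ 4 = 157.25 g.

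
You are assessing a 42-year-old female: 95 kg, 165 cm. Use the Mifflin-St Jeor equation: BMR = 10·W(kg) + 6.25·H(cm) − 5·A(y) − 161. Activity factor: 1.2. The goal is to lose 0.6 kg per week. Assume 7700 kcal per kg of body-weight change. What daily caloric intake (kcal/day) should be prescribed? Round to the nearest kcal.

1272 kcal/day

Mifflin-St Jeor (female): BMR = 10(95) + 6.25(165) − 5(42) − 161 = 950 + 1031.25 − 210 − 161 = 1610.25 kcal/day.
TEE = 1610.25 × 1.2 = 1932.3 kcal/day.
Required daily deficit = 0.6 × 7700 ÷ 7 = 660 kcal/day.
Target intake = 1932.3 − 660 = 1272.3 kcal/day.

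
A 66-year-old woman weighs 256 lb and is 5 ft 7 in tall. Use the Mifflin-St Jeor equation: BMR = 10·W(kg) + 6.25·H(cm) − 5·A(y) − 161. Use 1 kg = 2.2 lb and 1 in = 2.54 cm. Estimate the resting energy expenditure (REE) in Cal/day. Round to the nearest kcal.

Convert to metric: weight = 256 ÷ 2.2 = 116.3636 kg; height = (5×12 + 7) × 2.54 = 67 × 2.54 = 170.18 cm.
Mifflin-St Jeor (female): BMR = 10(116.3636) + 6.25(170.18) − 5(66) − 161 = 1163.6364 + 1063.625 − 330 − 161 = 1736.2614 kcal/day.

1736 Cal/day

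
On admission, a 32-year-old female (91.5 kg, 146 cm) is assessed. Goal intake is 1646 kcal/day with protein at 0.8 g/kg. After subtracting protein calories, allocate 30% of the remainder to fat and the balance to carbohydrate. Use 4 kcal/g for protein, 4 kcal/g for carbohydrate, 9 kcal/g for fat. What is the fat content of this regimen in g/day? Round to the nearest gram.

45 g/day

Protein = 0.8 × 91.5 = 73.2 g → 73.2 × 4 = 292.8 kcal.
Non-protein calories = 1646 − 292.8 = 1353.2 kcal.
Fat: 30% × 1353.2 = 405.96 kcal; carbohydrate: 947.24 kcal.
Fat: 405.96 kcal ÷ 9 kcal/g = 45.1067 g.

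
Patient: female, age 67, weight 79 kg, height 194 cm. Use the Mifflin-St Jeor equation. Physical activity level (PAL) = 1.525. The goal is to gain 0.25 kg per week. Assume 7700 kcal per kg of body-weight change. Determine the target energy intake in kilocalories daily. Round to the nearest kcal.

Mifflin-St Jeor (female): BMR = 10(79) + 6.25(194) − 5(67) − 161 = 790 + 1212.5 − 335 − 161 = 1506.5 kcal/day.
TEE = 1506.5 × 1.525 = 2297.4125 kcal/day.
Required daily surplus = 0.25 × 7700 ÷ 7 = 275 kcal/day.
Target intake = 2297.4125 + 275 = 2572.4125 kcal/day.

2572 kilocalories daily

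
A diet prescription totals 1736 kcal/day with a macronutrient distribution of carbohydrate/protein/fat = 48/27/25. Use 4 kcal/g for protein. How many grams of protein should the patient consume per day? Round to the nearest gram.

117 g/day

Protein energy = 27% × 1736 = 468.72 kcal.
At 4 kcal/g: 468.72 ÷ 4 = 117.18 g.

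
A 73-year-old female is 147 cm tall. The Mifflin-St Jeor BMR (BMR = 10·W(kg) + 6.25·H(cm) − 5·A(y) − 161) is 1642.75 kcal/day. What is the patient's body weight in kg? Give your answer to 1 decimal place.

1642.75 = 10·W + 6.25(147) − 5(73) − 161
10·W = 1642.75 − 392.75 = 1250, so W = 125 kg.

125.0 kg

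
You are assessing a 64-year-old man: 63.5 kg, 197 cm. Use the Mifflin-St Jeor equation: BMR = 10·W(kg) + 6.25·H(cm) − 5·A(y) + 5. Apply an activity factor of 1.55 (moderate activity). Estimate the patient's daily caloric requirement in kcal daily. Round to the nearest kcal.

Mifflin-St Jeor (male): BMR = 10(63.5) + 6.25(197) − 5(64) + 5 = 635 + 1231.25 − 320 + 5 = 1551.25 kcal/day.
TEE = BMR × activity factor = 1551.25 × 1.55 = 2404.4375 kcal/day.

2404 kcal daily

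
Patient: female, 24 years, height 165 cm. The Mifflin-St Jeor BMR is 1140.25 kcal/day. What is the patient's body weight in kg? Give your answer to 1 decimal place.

1140.25 = 10·W + 6.25(165) − 5(24) − 161
10·W = 1140.25 − 750.25 = 390, so W = 39 kg.

39.0 kg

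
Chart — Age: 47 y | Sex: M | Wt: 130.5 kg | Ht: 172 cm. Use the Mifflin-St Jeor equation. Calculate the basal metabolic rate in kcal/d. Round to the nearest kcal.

2150 kcal/d

Mifflin-St Jeor (male): BMR = 10(130.5) + 6.25(172) − 5(47) + 5 = 1305 + 1075 − 235 + 5 = 2150 kcal/day.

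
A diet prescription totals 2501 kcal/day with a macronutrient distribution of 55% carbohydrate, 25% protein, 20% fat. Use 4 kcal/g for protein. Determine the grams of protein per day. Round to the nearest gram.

Protein energy = 25% × 2501 = 625.25 kcal.
At 4 kcal/g: 625.25 ÷ 4 = 156.3125 g.

156 g/day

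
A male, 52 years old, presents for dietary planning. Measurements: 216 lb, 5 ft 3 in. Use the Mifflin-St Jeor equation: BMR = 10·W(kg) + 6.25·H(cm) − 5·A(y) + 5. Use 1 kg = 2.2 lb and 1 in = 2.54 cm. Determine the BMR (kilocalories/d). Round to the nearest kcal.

1727 kilocalories/d

Convert to metric: weight = 216 ÷ 2.2 = 98.1818 kg; height = (5×12 + 3) × 2.54 = 63 × 2.54 = 160.02 cm.
Mifflin-St Jeor (male): BMR = 10(98.1818) + 6.25(160.02) − 5(52) + 5 = 981.8182 + 1000.125 − 260 + 5 = 1726.9432 kcal/day.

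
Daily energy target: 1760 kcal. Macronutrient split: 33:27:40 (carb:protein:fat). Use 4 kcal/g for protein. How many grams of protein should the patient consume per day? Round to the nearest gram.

119 g/day

Protein energy = 27% × 1760 = 475.2 kcal.
At 4 kcal/g: 475.2 ÷ 4 = 118.8 g.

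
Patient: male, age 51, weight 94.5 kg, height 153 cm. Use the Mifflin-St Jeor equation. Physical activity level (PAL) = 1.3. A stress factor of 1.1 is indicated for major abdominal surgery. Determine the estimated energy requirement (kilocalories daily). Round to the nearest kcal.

Mifflin-St Jeor (male): BMR = 10(94.5) + 6.25(153) − 5(51) + 5 = 945 + 956.25 − 255 + 5 = 1651.25 kcal/day.
TEE = BMR × activity factor = 1651.25 × 1.3 = 2146.625 kcal/day.
Apply stress factor: 2146.625 × 1.1 = 2361.2875 kcal/day.

2361 kilocalories daily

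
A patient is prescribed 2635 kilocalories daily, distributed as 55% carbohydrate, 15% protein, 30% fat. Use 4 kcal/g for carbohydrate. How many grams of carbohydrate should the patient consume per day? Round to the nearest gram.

362 g/day

Carbohydrate energy = 55% × 2635 = 1449.25 kcal.
At 4 kcal/g: 1449.25 ÷ 4 = 362.3125 g.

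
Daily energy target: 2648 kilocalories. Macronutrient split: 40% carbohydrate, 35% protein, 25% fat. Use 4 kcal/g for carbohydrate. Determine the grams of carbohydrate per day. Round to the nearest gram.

265 g/day

Carbohydrate energy = 40% × 2648 = 1059.2 kcal.
At 4 kcal/g: 1059.2 ÷ 4 = 264.8 g.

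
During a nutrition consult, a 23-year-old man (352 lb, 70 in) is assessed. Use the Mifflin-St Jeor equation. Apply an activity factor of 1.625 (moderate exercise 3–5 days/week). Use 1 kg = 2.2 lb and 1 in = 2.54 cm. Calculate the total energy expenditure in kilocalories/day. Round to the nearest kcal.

Convert to metric: weight = 352 ÷ 2.2 = 160 kg; height = 70 × 2.54 = 177.8 cm.
Mifflin-St Jeor (male): BMR = 10(160) + 6.25(177.8) − 5(23) + 5 = 1600 + 1111.25 − 115 + 5 = 2601.25 kcal/day.
TEE = BMR × activity factor = 2601.25 × 1.625 = 4227.0313 kcal/day.

4227 kilocalories/day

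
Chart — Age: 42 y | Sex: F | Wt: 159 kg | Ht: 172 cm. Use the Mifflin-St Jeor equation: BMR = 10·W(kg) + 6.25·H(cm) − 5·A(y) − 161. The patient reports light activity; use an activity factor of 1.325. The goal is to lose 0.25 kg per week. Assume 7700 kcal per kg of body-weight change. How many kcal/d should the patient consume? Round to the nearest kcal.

2765 kcal/d

Mifflin-St Jeor (female): BMR = 10(159) + 6.25(172) − 5(42) − 161 = 1590 + 1075 − 210 − 161 = 2294 kcal/day.
TEE = 2294 × 1.325 = 3039.55 kcal/day.
Required daily deficit = 0.25 × 7700 ÷ 7 = 275 kcal/day.
Target intake = 3039.55 − 275 = 2764.55 kcal/day.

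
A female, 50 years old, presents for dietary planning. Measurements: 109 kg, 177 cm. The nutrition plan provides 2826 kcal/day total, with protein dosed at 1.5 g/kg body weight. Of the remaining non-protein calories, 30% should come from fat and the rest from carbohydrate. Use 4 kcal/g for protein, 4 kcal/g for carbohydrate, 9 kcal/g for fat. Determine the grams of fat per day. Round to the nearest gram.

Protein = 1.5 × 109 = 163.5 g → 163.5 × 4 = 654 kcal.
Non-protein calories = 2826 − 654 = 2172 kcal.
Fat: 30% × 2172 = 651.6 kcal; carbohydrate: 1520.4 kcal.
Fat: 651.6 kcal ÷ 9 kcal/g = 72.4 g.

72 g/day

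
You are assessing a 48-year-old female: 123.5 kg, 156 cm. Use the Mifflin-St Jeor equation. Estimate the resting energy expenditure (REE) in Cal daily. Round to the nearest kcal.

1809 Cal daily

Mifflin-St Jeor (female): BMR = 10(123.5) + 6.25(156) − 5(48) − 161 = 1235 + 975 − 240 − 161 = 1809 kcal/day.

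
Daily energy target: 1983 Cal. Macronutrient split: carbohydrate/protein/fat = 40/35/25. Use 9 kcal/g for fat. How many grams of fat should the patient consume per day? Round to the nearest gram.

Fat energy = 25% × 1983 = 495.75 kcal.
At 9 kcal/g: 495.75 ÷ 9 = 55.0833 g.

55 g/day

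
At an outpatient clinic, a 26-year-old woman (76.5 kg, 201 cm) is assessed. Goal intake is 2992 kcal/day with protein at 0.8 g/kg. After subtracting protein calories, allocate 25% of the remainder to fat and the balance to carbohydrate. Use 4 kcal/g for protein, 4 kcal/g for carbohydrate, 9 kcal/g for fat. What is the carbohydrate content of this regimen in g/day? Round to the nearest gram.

Protein = 0.8 × 76.5 = 61.2 g → 61.2 × 4 = 244.8 kcal.
Non-protein calories = 2992 − 244.8 = 2747.2 kcal.
Fat: 25% × 2747.2 = 686.8 kcal; carbohydrate: 2060.4 kcal.
Carbohydrate: 2060.4 kcal ÷ 4 kcal/g = 515.1 g.

515 g/day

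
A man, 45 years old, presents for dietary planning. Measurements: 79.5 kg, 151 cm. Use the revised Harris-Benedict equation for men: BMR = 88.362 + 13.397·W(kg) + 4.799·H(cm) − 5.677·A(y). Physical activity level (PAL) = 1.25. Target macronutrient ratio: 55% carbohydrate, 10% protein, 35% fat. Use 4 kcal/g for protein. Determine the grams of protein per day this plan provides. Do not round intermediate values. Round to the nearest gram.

Harris-Benedict: BMR = 88.362 + 13.397(79.5) + 4.799(151) − 5.677(45) = 1622.6075 kcal/day.
TEE = 1622.6075 × 1.25 = 2028.2594 kcal/day.
Protein energy = 10% × 2028.2594 = 202.8259 kcal.
Protein = 202.8259 ÷ 4 kcal/g = 50.7065 g.

51 g/day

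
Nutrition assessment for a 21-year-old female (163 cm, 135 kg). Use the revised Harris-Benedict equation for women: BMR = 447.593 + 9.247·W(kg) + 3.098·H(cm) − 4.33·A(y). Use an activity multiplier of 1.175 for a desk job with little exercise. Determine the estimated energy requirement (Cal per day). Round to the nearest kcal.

2479 Cal per day

Harris-Benedict: BMR = 447.593 + 9.247(135) + 3.098(163) − 4.33(21) = 2109.982 kcal/day.
TEE = BMR × activity factor = 2109.982 × 1.175 = 2479.2289 kcal/day.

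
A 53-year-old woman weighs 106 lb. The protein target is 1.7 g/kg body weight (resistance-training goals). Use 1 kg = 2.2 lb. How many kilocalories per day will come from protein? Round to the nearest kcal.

328 kcal/day

Weight in kg = 106 ÷ 2.2 = 48.1818 kg.
Protein = 1.7 g/kg × 48.1818 kg = 81.9091 g/day.
Protein energy = 81.9091 g × 4 kcal/g = 327.6364 kcal/day.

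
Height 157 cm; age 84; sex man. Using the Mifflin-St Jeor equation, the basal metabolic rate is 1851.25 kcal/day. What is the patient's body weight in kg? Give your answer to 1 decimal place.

128.5 kg

1851.25 = 10·W + 6.25(157) − 5(84) + 5
10·W = 1851.25 − 566.25 = 1285, so W = 128.5 kg.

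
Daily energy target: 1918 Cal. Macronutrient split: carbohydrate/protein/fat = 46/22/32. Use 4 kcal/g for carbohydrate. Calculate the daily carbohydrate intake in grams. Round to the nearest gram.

Carbohydrate energy = 46% × 1918 = 882.28 kcal.
At 4 kcal/g: 882.28 ÷ 4 = 220.57 g.

221 g/day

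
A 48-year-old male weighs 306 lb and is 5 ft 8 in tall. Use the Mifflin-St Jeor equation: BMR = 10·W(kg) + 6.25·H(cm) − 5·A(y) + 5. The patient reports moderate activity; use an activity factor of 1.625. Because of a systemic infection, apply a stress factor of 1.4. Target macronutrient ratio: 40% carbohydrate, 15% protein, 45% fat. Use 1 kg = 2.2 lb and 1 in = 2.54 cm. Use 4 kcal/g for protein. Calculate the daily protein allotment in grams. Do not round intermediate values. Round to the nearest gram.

Convert to metric: weight = 306 ÷ 2.2 = 139.0909 kg; height = (5×12 + 8) × 2.54 = 68 × 2.54 = 172.72 cm.
Mifflin-St Jeor (male): BMR = 10(139.0909) + 6.25(172.72) − 5(48) + 5 = 1390.9091 + 1079.5 − 240 + 5 = 2235.4091 kcal/day.
TEE = 2235.4091 × 1.625 = 3632.5398 kcal/day.
With stress factor 1.4: 3632.5398 × 1.4 = 5085.5557 kcal/day.
Protein energy = 15% × 5085.5557 = 762.8334 kcal.
Protein = 762.8334 ÷ 4 kcal/g = 190.7083 g.

191 g/day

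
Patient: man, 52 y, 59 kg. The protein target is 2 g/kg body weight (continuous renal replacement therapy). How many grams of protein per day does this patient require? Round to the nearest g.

Protein = 2 g/kg × 59 kg = 118 g/day.

118 g/day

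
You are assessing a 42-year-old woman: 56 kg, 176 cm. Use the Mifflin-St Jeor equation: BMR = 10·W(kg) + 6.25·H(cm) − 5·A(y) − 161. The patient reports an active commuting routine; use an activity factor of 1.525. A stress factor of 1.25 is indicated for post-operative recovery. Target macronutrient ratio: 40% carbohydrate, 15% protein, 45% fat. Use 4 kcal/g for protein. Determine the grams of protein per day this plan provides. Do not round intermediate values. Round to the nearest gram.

Mifflin-St Jeor (female): BMR = 10(56) + 6.25(176) − 5(42) − 161 = 560 + 1100 − 210 − 161 = 1289 kcal/day.
TEE = 1289 × 1.525 = 1965.725 kcal/day.
With stress factor 1.25: 1965.725 × 1.25 = 2457.1563 kcal/day.
Protein energy = 15% × 2457.1563 = 368.5734 kcal.
Protein = 368.5734 ÷ 4 kcal/g = 92.1434 g.

92 g/day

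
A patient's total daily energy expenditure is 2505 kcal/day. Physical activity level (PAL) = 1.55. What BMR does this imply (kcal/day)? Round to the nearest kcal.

BMR = TEE ÷ activity factor = 2505 ÷ 1.55 = 1616.129 kcal/day.

1616 kcal/day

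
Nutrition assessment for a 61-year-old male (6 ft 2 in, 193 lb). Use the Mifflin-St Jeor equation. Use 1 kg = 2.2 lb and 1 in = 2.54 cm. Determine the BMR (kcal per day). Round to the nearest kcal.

1752 kcal per day

Convert to metric: weight = 193 ÷ 2.2 = 87.7273 kg; height = (6×12 + 2) × 2.54 = 74 × 2.54 = 187.96 cm.
Mifflin-St Jeor (male): BMR = 10(87.7273) + 6.25(187.96) − 5(61) + 5 = 877.2727 + 1174.75 − 305 + 5 = 1752.0227 kcal/day.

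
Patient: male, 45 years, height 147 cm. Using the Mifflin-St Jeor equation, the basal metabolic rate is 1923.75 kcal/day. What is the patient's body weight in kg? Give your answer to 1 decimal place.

1923.75 = 10·W + 6.25(147) − 5(45) + 5
10·W = 1923.75 − 698.75 = 1225, so W = 122.5 kg.

122.5 kg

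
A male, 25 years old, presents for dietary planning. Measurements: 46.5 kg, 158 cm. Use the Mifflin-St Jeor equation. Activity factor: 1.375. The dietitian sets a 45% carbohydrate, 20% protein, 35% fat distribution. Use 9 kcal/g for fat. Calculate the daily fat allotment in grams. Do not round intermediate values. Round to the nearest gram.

Mifflin-St Jeor (male): BMR = 10(46.5) + 6.25(158) − 5(25) + 5 = 465 + 987.5 − 125 + 5 = 1332.5 kcal/day.
TEE = 1332.5 × 1.375 = 1832.1875 kcal/day.
Fat energy = 35% × 1832.1875 = 641.2656 kcal.
Fat = 641.2656 ÷ 9 kcal/g = 71.2517 g.

71 g/day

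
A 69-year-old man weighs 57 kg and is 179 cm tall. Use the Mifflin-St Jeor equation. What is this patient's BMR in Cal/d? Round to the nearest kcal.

Mifflin-St Jeor (male): BMR = 10(57) + 6.25(179) − 5(69) + 5 = 570 + 1118.75 − 345 + 5 = 1348.75 kcal/day.

1349 Cal/d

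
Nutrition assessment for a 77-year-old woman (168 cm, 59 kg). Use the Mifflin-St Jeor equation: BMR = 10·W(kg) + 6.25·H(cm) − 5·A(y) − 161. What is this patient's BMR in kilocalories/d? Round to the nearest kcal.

Mifflin-St Jeor (female): BMR = 10(59) + 6.25(168) − 5(77) − 161 = 590 + 1050 − 385 − 161 = 1094 kcal/day.

1094 kilocalories/d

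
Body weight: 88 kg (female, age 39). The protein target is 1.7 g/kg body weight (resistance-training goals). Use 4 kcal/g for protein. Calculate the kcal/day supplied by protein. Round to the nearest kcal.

598 kcal/day

Protein = 1.7 g/kg × 88 kg = 149.6 g/day.
Protein energy = 149.6 g × 4 kcal/g = 598.4 kcal/day.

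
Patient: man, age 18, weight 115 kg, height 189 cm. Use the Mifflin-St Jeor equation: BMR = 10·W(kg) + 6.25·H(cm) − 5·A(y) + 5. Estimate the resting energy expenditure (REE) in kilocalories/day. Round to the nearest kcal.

Mifflin-St Jeor (male): BMR = 10(115) + 6.25(189) − 5(18) + 5 = 1150 + 1181.25 − 90 + 5 = 2246.25 kcal/day.

2246 kilocalories/day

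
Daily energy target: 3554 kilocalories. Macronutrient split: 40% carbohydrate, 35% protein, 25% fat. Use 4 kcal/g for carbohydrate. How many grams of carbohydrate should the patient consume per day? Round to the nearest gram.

Carbohydrate energy = 40% × 3554 = 1421.6 kcal.
At 4 kcal/g: 1421.6 ÷ 4 = 355.4 g.

355 g/day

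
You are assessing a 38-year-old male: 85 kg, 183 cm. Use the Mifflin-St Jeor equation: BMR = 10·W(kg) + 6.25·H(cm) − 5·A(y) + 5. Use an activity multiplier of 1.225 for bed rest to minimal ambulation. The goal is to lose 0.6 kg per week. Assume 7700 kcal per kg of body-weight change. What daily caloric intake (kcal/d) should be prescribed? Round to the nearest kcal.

1556 kcal/d

Mifflin-St Jeor (male): BMR = 10(85) + 6.25(183) − 5(38) + 5 = 850 + 1143.75 − 190 + 5 = 1808.75 kcal/day.
TEE = 1808.75 × 1.225 = 2215.7188 kcal/day.
Required daily deficit = 0.6 × 7700 ÷ 7 = 660 kcal/day.
Target intake = 2215.7188 − 660 = 1555.7188 kcal/day.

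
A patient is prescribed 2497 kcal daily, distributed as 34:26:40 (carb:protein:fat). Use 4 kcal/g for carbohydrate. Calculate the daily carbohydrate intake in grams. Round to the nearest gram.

Carbohydrate energy = 34% × 2497 = 848.98 kcal.
At 4 kcal/g: 848.98 ÷ 4 = 212.245 g.

212 g/day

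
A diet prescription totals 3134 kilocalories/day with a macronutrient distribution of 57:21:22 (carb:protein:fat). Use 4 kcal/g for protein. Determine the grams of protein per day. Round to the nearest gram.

165 g/day

Protein energy = 21% × 3134 = 658.14 kcal.
At 4 kcal/g: 658.14 ÷ 4 = 164.535 g.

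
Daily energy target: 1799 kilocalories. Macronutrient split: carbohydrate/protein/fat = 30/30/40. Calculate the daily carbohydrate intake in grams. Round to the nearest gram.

135 g/day

Carbohydrate energy = 30% × 1799 = 539.7 kcal.
At 4 kcal/g: 539.7 ÷ 4 = 134.925 g.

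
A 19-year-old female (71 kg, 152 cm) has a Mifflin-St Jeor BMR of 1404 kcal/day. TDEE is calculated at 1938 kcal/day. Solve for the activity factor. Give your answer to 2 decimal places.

1.38

Activity factor = TEE ÷ BMR = 1938 ÷ 1404 = 1.38.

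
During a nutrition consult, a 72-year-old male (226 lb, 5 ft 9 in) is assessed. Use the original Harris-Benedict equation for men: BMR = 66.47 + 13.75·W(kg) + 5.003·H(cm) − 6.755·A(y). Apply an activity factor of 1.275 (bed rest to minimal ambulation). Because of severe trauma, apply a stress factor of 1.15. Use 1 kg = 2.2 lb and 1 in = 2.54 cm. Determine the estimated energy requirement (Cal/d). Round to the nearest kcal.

2741 Cal/d

Convert to metric: weight = 226 ÷ 2.2 = 102.7273 kg; height = (5×12 + 9) × 2.54 = 69 × 2.54 = 175.26 cm.
Harris-Benedict: BMR = 66.47 + 13.75(102.7273) + 5.003(175.26) − 6.755(72) = 1869.4358 kcal/day.
TEE = BMR × activity factor = 1869.4358 × 1.275 = 2383.5306 kcal/day.
Apply stress factor: 2383.5306 × 1.15 = 2741.0602 kcal/day.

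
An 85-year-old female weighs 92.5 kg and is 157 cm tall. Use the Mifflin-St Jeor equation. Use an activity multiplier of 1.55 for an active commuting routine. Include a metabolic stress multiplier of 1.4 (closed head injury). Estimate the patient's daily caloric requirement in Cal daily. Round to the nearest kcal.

Mifflin-St Jeor (female): BMR = 10(92.5) + 6.25(157) − 5(85) − 161 = 925 + 981.25 − 425 − 161 = 1320.25 kcal/day.
TEE = BMR × activity factor = 1320.25 × 1.55 = 2046.3875 kcal/day.
Apply stress factor: 2046.3875 × 1.4 = 2864.9425 kcal/day.

2865 Cal daily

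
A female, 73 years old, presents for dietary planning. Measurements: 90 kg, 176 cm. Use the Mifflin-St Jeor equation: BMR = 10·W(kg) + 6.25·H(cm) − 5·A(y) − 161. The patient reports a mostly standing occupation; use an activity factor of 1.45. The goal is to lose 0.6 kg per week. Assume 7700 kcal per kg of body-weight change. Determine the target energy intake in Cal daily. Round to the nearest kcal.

1477 Cal daily

Mifflin-St Jeor (female): BMR = 10(90) + 6.25(176) − 5(73) − 161 = 900 + 1100 − 365 − 161 = 1474 kcal/day.
TEE = 1474 × 1.45 = 2137.3 kcal/day.
Required daily deficit = 0.6 × 7700 ÷ 7 = 660 kcal/day.
Target intake = 2137.3 − 660 = 1477.3 kcal/day.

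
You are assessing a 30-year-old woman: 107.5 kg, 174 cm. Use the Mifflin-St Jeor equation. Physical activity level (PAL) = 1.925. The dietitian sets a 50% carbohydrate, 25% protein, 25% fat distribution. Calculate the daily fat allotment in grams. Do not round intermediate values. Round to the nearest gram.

99 g/day

Mifflin-St Jeor (female): BMR = 10(107.5) + 6.25(174) − 5(30) − 161 = 1075 + 1087.5 − 150 − 161 = 1851.5 kcal/day.
TEE = 1851.5 × 1.925 = 3564.1375 kcal/day.
Fat energy = 25% × 3564.1375 = 891.0344 kcal.
Fat = 891.0344 ÷ 9 kcal/g = 99.0038 g.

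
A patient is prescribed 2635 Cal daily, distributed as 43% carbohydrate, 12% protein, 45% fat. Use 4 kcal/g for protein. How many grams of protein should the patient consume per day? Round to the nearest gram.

79 g/day

Protein energy = 12% × 2635 = 316.2 kcal.
At 4 kcal/g: 316.2 ÷ 4 = 79.05 g.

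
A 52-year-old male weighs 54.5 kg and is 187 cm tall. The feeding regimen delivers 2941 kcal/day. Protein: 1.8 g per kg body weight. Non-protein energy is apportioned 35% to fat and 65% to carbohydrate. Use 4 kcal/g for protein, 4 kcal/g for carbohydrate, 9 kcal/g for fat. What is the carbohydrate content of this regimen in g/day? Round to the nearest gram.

414 g/day

Protein = 1.8 × 54.5 = 98.1 g → 98.1 × 4 = 392.4 kcal.
Non-protein calories = 2941 − 392.4 = 2548.6 kcal.
Fat: 35% × 2548.6 = 892.01 kcal; carbohydrate: 1656.59 kcal.
Carbohydrate: 1656.59 kcal ÷ 4 kcal/g = 414.1475 g.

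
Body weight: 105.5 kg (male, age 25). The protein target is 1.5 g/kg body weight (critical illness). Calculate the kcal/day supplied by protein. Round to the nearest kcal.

Protein = 1.5 g/kg × 105.5 kg = 158.25 g/day.
Protein energy = 158.25 g × 4 kcal/g = 633 kcal/day.

633 kcal/day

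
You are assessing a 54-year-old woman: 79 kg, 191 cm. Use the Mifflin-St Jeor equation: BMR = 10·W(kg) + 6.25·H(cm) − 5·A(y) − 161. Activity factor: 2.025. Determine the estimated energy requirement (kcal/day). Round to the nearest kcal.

Mifflin-St Jeor (female): BMR = 10(79) + 6.25(191) − 5(54) − 161 = 790 + 1193.75 − 270 − 161 = 1552.75 kcal/day.
TEE = BMR × activity factor = 1552.75 × 2.025 = 3144.3188 kcal/day.

3144 kcal/day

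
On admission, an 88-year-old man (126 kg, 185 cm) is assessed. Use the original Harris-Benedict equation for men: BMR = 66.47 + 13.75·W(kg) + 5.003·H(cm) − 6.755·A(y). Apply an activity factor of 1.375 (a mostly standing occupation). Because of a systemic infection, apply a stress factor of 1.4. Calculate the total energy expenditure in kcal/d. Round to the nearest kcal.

Harris-Benedict: BMR = 66.47 + 13.75(126) + 5.003(185) − 6.755(88) = 2130.085 kcal/day.
TEE = BMR × activity factor = 2130.085 × 1.375 = 2928.8669 kcal/day.
Apply stress factor: 2928.8669 × 1.4 = 4100.4136 kcal/day.

4100 kcal/d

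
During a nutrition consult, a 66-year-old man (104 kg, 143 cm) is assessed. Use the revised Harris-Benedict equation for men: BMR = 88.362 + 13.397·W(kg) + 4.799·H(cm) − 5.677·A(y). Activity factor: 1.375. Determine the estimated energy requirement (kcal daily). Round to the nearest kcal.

Harris-Benedict: BMR = 88.362 + 13.397(104) + 4.799(143) − 5.677(66) = 1793.225 kcal/day.
TEE = BMR × activity factor = 1793.225 × 1.375 = 2465.6844 kcal/day.

2466 kcal daily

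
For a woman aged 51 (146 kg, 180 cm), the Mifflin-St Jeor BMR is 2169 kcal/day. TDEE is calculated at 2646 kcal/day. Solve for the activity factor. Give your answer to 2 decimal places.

1.22

Activity factor = TEE ÷ BMR = 2646 ÷ 2169 = 1.22.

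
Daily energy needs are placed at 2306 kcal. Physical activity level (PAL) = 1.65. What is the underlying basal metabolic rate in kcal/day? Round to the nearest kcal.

BMR = TEE ÷ activity factor = 2306 ÷ 1.65 = 1397.5758 kcal/day.

1398 kcal/day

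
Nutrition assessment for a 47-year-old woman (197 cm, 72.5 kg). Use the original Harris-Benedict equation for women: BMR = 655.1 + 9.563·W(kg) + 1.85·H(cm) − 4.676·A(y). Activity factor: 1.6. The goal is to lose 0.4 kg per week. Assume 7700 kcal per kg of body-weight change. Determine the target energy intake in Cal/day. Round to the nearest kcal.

1949 Cal/day

Harris-Benedict: BMR = 655.1 + 9.563(72.5) + 1.85(197) − 4.676(47) = 1493.0955 kcal/day.
TEE = 1493.0955 × 1.6 = 2388.9528 kcal/day.
Required daily deficit = 0.4 × 7700 ÷ 7 = 440 kcal/day.
Target intake = 2388.9528 − 440 = 1948.9528 kcal/day.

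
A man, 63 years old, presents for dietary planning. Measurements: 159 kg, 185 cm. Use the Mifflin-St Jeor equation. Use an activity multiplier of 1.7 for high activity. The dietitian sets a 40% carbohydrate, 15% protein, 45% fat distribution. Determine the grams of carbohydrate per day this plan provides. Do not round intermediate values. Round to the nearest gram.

414 g/day

Mifflin-St Jeor (male): BMR = 10(159) + 6.25(185) − 5(63) + 5 = 1590 + 1156.25 − 315 + 5 = 2436.25 kcal/day.
TEE = 2436.25 × 1.7 = 4141.625 kcal/day.
Carbohydrate energy = 40% × 4141.625 = 1656.65 kcal.
Carbohydrate = 1656.65 ÷ 4 kcal/g = 414.1625 g.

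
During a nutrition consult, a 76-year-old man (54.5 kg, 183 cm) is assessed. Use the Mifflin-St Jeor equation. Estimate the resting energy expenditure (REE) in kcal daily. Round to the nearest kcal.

1314 kcal daily

Mifflin-St Jeor (male): BMR = 10(54.5) + 6.25(183) − 5(76) + 5 = 545 + 1143.75 − 380 + 5 = 1313.75 kcal/day.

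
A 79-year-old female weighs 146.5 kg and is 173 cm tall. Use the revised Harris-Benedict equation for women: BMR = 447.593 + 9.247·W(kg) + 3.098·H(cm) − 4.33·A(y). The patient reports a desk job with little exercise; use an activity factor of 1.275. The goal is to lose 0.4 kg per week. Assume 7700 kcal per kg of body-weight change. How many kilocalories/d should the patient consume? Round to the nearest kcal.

2105 kilocalories/d

Harris-Benedict: BMR = 447.593 + 9.247(146.5) + 3.098(173) − 4.33(79) = 1996.1625 kcal/day.
TEE = 1996.1625 × 1.275 = 2545.1072 kcal/day.
Required daily deficit = 0.4 × 7700 ÷ 7 = 440 kcal/day.
Target intake = 2545.1072 − 440 = 2105.1072 kcal/day.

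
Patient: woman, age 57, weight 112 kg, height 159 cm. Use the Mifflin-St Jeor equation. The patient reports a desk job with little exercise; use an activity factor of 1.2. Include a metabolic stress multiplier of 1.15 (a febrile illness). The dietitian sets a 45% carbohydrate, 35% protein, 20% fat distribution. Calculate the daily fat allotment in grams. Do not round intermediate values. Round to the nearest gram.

Mifflin-St Jeor (female): BMR = 10(112) + 6.25(159) − 5(57) − 161 = 1120 + 993.75 − 285 − 161 = 1667.75 kcal/day.
TEE = 1667.75 × 1.2 = 2001.3 kcal/day.
With stress factor 1.15: 2001.3 × 1.15 = 2301.495 kcal/day.
Fat energy = 20% × 2301.495 = 460.299 kcal.
Fat = 460.299 ÷ 9 kcal/g = 51.1443 g.

51 g/day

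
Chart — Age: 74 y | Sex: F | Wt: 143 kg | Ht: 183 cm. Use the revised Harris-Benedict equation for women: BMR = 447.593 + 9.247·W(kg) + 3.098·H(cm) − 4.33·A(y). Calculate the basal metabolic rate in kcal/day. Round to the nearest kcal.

2016 kcal/day

Harris-Benedict: BMR = 447.593 + 9.247(143) + 3.098(183) − 4.33(74) = 2016.428 kcal/day.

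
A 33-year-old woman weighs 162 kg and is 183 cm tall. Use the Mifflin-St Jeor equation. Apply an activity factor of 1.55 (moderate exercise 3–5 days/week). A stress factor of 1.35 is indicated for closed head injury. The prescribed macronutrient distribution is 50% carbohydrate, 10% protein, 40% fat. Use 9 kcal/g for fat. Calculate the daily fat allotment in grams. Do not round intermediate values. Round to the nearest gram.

227 g/day

Mifflin-St Jeor (female): BMR = 10(162) + 6.25(183) − 5(33) − 161 = 1620 + 1143.75 − 165 − 161 = 2437.75 kcal/day.
TEE = 2437.75 × 1.55 = 3778.5125 kcal/day.
With stress factor 1.35: 3778.5125 × 1.35 = 5100.9919 kcal/day.
Fat energy = 40% × 5100.9919 = 2040.3968 kcal.
Fat = 2040.3968 ÷ 9 kcal/g = 226.7108 g.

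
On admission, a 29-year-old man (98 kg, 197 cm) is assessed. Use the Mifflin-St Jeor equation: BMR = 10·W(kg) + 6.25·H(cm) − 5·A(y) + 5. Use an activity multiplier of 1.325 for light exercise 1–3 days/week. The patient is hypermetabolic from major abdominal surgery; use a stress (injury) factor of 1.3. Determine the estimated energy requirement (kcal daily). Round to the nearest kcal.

3568 kcal daily

Mifflin-St Jeor (male): BMR = 10(98) + 6.25(197) − 5(29) + 5 = 980 + 1231.25 − 145 + 5 = 2071.25 kcal/day.
TEE = BMR × activity factor = 2071.25 × 1.325 = 2744.4063 kcal/day.
Apply stress factor: 2744.4063 × 1.3 = 3567.7281 kcal/day.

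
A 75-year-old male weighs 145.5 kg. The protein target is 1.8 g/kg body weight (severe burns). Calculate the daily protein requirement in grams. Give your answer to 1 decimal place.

Protein = 1.8 g/kg × 145.5 kg = 261.9 g/day.

261.9 g/day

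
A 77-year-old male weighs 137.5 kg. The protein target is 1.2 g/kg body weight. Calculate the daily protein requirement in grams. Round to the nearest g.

165 g/day

Protein = 1.2 g/kg × 137.5 kg = 165 g/day.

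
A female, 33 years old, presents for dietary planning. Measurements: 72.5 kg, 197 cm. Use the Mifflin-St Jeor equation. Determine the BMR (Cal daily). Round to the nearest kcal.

1630 Cal daily

Mifflin-St Jeor (female): BMR = 10(72.5) + 6.25(197) − 5(33) − 161 = 725 + 1231.25 − 165 − 161 = 1630.25 kcal/day.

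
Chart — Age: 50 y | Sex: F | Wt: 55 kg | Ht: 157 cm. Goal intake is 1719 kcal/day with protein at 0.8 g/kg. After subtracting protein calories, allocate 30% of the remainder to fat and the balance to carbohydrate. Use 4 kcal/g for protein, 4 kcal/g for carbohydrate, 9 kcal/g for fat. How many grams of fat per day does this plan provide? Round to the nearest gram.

Protein = 0.8 × 55 = 44 g → 44 × 4 = 176 kcal.
Non-protein calories = 1719 − 176 = 1543 kcal.
Fat: 30% × 1543 = 462.9 kcal; carbohydrate: 1080.1 kcal.
Fat: 462.9 kcal ÷ 9 kcal/g = 51.4333 g.

51 g/day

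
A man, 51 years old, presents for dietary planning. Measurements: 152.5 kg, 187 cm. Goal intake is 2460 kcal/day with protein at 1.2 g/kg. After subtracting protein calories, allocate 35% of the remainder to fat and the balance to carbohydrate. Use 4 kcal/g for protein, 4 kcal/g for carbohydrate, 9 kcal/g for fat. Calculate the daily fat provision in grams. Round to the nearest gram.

Protein = 1.2 × 152.5 = 183 g → 183 × 4 = 732 kcal.
Non-protein calories = 2460 − 732 = 1728 kcal.
Fat: 35% × 1728 = 604.8 kcal; carbohydrate: 1123.2 kcal.
Fat: 604.8 kcal ÷ 9 kcal/g = 67.2 g.

67 g/day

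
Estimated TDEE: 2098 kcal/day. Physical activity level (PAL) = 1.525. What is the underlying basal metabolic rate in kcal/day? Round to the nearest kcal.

BMR = TEE ÷ activity factor = 2098 ÷ 1.525 = 1375.7377 kcal/day.

1376 kcal/day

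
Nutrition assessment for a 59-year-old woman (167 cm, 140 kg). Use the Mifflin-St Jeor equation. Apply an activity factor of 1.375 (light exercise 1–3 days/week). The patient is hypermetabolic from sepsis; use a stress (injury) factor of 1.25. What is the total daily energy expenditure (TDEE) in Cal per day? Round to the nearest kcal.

Mifflin-St Jeor (female): BMR = 10(140) + 6.25(167) − 5(59) − 161 = 1400 + 1043.75 − 295 − 161 = 1987.75 kcal/day.
TEE = BMR × activity factor = 1987.75 × 1.375 = 2733.1563 kcal/day.
Apply stress factor: 2733.1563 × 1.25 = 3416.4453 kcal/day.

3416 Cal per day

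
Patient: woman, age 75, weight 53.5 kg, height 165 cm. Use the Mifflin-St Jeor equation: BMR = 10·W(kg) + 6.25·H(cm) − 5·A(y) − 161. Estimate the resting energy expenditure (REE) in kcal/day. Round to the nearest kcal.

Mifflin-St Jeor (female): BMR = 10(53.5) + 6.25(165) − 5(75) − 161 = 535 + 1031.25 − 375 − 161 = 1030.25 kcal/day.

1030 kcal/day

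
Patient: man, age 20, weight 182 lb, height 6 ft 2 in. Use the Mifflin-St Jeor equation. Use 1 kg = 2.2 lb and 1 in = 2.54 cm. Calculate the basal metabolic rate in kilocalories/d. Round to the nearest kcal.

Convert to metric: weight = 182 ÷ 2.2 = 82.7273 kg; height = (6×12 + 2) × 2.54 = 74 × 2.54 = 187.96 cm.
Mifflin-St Jeor (male): BMR = 10(82.7273) + 6.25(187.96) − 5(20) + 5 = 827.2727 + 1174.75 − 100 + 5 = 1907.0227 kcal/day.

1907 kilocalories/d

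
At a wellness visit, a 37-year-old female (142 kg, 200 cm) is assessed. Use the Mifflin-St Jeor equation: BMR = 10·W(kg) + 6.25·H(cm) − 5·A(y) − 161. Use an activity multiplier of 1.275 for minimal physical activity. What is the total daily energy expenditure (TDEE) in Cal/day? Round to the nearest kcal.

Mifflin-St Jeor (female): BMR = 10(142) + 6.25(200) − 5(37) − 161 = 1420 + 1250 − 185 − 161 = 2324 kcal/day.
TEE = BMR × activity factor = 2324 × 1.275 = 2963.1 kcal/day.

2963 Cal/day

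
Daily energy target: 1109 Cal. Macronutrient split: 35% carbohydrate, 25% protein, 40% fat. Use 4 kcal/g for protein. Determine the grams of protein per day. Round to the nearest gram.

Protein energy = 25% × 1109 = 277.25 kcal.
At 4 kcal/g: 277.25 ÷ 4 = 69.3125 g.

69 g/day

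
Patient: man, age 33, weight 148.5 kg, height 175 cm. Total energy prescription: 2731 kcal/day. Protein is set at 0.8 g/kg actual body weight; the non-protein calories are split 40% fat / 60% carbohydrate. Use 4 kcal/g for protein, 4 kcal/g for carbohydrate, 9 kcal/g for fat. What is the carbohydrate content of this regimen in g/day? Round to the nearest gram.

Protein = 0.8 × 148.5 = 118.8 g → 118.8 × 4 = 475.2 kcal.
Non-protein calories = 2731 − 475.2 = 2255.8 kcal.
Fat: 40% × 2255.8 = 902.32 kcal; carbohydrate: 1353.48 kcal.
Carbohydrate: 1353.48 kcal ÷ 4 kcal/g = 338.37 g.

338 g/day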